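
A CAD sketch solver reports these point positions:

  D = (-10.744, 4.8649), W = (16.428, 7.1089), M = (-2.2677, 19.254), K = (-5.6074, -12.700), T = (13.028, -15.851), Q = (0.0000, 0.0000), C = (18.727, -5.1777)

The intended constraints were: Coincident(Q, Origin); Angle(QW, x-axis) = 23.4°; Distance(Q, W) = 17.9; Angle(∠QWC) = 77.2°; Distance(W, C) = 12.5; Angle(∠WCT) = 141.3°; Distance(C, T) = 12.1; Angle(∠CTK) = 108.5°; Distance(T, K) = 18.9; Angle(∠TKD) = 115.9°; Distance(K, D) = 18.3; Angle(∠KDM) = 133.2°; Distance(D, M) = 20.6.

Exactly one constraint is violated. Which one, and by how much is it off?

Distance(D, M) = 20.6 — off by 3.90.

Q = (0.00, 0.00) ✓; QW at 23.40° ✓; |QW| = 17.90 ✓; ∠QWC = 77.20° ✓; |WC| = 12.50 ✓; ∠WCT = 141.3° ✓; |CT| = 12.10 ✓; ∠CTK = 108.5° ✓; |TK| = 18.90 ✓; ∠TKD = 115.9° ✓; |KD| = 18.30 ✓; ∠KDM = 133.2° ✓; |DM| = 16.70 ✗.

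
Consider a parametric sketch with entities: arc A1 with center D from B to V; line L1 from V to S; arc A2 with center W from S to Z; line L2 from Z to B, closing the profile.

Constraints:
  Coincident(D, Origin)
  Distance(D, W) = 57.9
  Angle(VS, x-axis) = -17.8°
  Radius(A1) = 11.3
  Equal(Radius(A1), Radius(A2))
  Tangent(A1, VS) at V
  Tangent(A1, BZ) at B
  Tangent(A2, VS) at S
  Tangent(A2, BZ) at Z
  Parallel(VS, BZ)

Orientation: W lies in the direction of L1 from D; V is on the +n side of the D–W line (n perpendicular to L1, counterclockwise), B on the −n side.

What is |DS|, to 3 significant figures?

59.0

The slot axis is L1's direction at -17.8°, so u = (cos -17.8°, sin -17.8°) = (0.952, -0.306) and n = (−sin -17.8°, cos -17.8°) = (0.306, 0.952). D is at the origin and W lies 57.9 along u from D, so W = 57.9·u = (55.1, -17.7). Tangency of A1 to both parallel lines with radius 11.3 puts V and B at D ± 11.3·n: V = (3.45, 10.8), B = (-3.45, -10.8). Equal radii place S and Z the same way about W: S = W + 11.3·n = (58.6, -6.94), Z = W − 11.3·n = (51.7, -28.5). Then |DS| = |S − D| = 59.0.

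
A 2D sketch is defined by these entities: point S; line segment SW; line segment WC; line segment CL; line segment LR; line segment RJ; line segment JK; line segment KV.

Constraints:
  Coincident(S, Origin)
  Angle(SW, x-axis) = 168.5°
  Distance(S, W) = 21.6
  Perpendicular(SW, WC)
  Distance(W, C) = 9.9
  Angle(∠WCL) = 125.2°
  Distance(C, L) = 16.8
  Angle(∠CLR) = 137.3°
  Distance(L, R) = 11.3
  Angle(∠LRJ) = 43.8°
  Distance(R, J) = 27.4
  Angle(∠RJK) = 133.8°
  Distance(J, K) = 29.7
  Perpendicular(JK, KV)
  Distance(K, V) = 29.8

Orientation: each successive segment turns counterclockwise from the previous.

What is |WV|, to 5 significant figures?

42.124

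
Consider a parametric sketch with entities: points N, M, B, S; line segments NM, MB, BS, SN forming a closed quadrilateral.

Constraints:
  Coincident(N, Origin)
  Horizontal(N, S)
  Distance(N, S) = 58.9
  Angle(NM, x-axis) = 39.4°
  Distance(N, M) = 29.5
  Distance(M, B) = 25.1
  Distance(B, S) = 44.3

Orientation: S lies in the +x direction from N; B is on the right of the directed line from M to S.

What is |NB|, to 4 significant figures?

15.74

Checks: |MB| = 25.10 ✓; |BS| = 44.30 ✓.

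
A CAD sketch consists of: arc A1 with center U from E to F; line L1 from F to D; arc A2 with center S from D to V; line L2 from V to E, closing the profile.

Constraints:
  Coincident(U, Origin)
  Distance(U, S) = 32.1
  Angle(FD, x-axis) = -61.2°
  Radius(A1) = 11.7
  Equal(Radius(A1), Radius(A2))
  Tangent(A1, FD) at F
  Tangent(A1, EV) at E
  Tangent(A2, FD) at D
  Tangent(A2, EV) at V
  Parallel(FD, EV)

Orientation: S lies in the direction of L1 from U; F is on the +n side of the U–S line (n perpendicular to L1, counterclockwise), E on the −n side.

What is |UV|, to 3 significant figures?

34.2

The slot axis is L1's direction at -61.2°, so u = (cos -61.2°, sin -61.2°) = (0.482, -0.876) and n = (−sin -61.2°, cos -61.2°) = (0.876, 0.482). U is at the origin and S lies 32.1 along u from U, so S = 32.1·u = (15.5, -28.1). Tangency of A1 to both parallel lines with radius 11.7 puts F and E at U ± 11.7·n: F = (10.3, 5.64), E = (-10.3, -5.64). Equal radii place D and V the same way about S: D = S + 11.7·n = (25.7, -22.5), V = S − 11.7·n = (5.21, -33.8). Then |UV| = |V − U| = 34.2.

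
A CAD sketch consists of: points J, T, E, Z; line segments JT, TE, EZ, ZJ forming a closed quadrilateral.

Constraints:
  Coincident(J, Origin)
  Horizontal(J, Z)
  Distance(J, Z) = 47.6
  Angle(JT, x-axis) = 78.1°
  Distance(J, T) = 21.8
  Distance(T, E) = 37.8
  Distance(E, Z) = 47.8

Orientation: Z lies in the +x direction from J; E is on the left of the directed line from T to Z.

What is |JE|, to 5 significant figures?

56.585

J is at the origin; JZ is horizontal with |JZ| = 47.6 and Z in +x, so Z = (47.6, 0). JT runs at 78.1° with |JT| = 21.8, so T = (4.4953, 21.331). E is determined by |TE| = 37.8 and |EZ| = 47.8 together: it lies at the intersection of circle(T, 37.8) and circle(Z, 47.8). With |TZ| = 48.094, the foot of the radical line on TZ is 15.148 from T and the perpendicular offset is √(37.8² − 15.148²) = 34.632. Taking the left-of-TZ solution: E = (33.432, 45.652).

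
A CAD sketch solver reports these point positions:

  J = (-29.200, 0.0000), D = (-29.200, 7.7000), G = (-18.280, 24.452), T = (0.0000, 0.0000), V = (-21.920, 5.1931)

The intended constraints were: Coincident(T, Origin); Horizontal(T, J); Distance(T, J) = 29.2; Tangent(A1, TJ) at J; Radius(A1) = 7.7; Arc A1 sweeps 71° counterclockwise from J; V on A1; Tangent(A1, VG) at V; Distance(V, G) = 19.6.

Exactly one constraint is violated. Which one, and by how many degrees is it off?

Tangent(A1, VG) at V — off by 8.30°.

T = (0.00, 0.00) ✓; T.y = 0.00, J.y = 0.00 ✓; |TJ| = 29.20 ✓; ∠(DJ, JT) = 90.00° ✓; |DJ| = 7.700 ✓; bearing(D→V) − bearing(D→J) = 71.00° ✓; |DV| = 7.700 ✓; ∠(DV, VG) = 81.70° ✗; |VG| = 19.60 ✓.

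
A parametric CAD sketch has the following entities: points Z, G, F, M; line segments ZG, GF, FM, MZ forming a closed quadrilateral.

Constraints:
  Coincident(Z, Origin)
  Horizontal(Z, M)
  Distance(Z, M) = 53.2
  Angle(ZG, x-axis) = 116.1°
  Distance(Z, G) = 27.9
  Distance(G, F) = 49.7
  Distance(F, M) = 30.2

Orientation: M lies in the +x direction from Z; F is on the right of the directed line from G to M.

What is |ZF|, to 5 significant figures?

25.754

Checks: |GF| = 49.70 ✓; |FM| = 30.20 ✓.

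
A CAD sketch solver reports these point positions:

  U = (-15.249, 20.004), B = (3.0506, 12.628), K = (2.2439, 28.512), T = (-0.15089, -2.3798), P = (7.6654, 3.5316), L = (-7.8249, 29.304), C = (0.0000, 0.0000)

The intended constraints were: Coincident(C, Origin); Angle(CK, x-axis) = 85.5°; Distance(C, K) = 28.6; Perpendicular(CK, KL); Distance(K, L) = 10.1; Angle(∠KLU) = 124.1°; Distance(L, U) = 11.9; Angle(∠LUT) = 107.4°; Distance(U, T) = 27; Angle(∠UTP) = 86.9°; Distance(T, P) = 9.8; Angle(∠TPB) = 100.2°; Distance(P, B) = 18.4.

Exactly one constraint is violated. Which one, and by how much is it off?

Distance(P, B) = 18.4 — off by 8.20.

C = (0.00, 0.00) ✓; CK at 85.50° ✓; |CK| = 28.60 ✓; ∠(CK, KL) = 90.00° ✓; |KL| = 10.10 ✓; ∠KLU = 124.1° ✓; |LU| = 11.90 ✓; ∠LUT = 107.4° ✓; |UT| = 27.00 ✓; ∠UTP = 86.90° ✓; |TP| = 9.800 ✓; ∠TPB = 100.2° ✓; |PB| = 10.20 ✗.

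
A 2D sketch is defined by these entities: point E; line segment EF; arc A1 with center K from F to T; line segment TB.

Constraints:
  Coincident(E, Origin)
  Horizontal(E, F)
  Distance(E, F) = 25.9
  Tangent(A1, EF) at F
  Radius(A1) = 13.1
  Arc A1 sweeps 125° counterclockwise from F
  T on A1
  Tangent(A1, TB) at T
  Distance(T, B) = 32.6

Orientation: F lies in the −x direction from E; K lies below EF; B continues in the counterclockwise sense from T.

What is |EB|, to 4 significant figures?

50.60

E is at the origin; EF is horizontal with |EF| = 25.9 and F on the −x side, so F = (-25.90, 0.000). The tangent condition forces KF to be normal to EF, so K = F + (0, -13.1) = (-25.90, -13.10). On A1, F sits at bearing 90° from K; a 125° counterclockwise sweep puts T at bearing 215°, so T = K + 13.1·(cos 215°, sin 215°) = (-36.63, -20.61). Tangency of A1 to TB means the radius KT is perpendicular to TB, so TB runs along (−sin 215°, cos 215°); with |TB| = 32.6, B = (-17.93, -47.32). Then |EB| = |B − E| = 50.60.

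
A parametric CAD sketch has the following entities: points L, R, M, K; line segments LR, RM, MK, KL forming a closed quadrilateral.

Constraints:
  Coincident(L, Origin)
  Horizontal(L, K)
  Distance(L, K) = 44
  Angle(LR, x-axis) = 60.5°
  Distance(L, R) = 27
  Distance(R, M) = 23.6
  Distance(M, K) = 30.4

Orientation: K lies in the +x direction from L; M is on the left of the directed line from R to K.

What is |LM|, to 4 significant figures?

46.58

L is at the origin; L and K share the same y with |LK| = 44.0 and K in +x, so K = (44.0, 0). LR runs at 60.5° with |LR| = 27.0, so R = (13.30, 23.50). M is determined by |RM| = 23.6 and |MK| = 30.4 together: it lies at the intersection of circle(R, 23.6) and circle(K, 30.4). With |RK| = 38.67, the foot of the radical line on RK is 14.58 from R and the perpendicular offset is √(23.6² − 14.58²) = 18.55. Taking the left-of-RK solution: M = (36.15, 29.37).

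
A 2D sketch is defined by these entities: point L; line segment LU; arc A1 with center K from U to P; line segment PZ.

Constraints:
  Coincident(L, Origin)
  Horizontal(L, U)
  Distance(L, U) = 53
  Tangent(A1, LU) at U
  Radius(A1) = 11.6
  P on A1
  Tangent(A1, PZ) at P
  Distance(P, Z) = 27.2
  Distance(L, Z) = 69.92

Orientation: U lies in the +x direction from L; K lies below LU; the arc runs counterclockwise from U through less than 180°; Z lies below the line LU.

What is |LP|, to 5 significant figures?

46.384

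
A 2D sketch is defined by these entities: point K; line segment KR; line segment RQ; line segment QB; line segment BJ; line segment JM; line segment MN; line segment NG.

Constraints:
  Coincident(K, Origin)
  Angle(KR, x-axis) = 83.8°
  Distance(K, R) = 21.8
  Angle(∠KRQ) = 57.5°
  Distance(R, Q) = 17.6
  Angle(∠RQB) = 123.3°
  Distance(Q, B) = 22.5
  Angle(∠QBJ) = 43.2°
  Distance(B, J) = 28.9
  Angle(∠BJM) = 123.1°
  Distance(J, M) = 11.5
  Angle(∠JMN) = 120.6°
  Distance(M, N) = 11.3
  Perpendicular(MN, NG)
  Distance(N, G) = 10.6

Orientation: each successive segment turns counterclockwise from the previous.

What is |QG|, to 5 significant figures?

4.2820

∠JMN = 120.6° gives MN at 156.10° from the x-axis; with |MN| = 11.3, N = (-5.6352, 26.041). The perpendicularity gives NG at right angles to MN, so NG runs at -113.90°; with |NG| = 10.6, G = (-9.9297, 16.350). Then |QG| = |G − Q| = 4.2820.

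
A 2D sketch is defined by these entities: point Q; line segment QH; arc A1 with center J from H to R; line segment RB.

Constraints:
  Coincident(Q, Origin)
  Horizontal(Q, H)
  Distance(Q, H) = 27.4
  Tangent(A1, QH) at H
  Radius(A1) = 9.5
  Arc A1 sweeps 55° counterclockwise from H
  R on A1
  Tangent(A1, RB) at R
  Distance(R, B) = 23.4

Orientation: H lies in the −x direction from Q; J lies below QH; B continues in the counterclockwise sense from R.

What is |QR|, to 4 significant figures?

35.41

The tangent condition forces JH to be normal to QH, so J = H + (0, -9.5) = (-27.40, -9.500). On A1, H sits at bearing 90° from J; a 55° counterclockwise sweep puts R at bearing 145°, so R = J + 9.5·(cos 145°, sin 145°) = (-35.18, -4.051). Then |QR| = |R − Q| = 35.41.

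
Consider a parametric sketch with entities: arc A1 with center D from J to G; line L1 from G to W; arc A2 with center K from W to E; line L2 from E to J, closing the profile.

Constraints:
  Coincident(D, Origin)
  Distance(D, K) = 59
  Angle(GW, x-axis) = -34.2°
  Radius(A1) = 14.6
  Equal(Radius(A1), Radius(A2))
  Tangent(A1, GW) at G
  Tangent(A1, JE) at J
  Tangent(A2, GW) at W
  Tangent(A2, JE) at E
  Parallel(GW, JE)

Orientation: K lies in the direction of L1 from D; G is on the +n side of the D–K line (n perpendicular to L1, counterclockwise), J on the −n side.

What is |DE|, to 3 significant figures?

60.8

Tangency of A1 to both parallel lines with radius 14.6 puts G and J at D ± 14.6·n: G = (8.21, 12.1), J = (-8.21, -12.1). Equal radii place W and E the same way about K: W = K + 14.6·n = (57.0, -21.1), E = K − 14.6·n = (40.6, -45.2). Then |DE| = |E − D| = 60.8.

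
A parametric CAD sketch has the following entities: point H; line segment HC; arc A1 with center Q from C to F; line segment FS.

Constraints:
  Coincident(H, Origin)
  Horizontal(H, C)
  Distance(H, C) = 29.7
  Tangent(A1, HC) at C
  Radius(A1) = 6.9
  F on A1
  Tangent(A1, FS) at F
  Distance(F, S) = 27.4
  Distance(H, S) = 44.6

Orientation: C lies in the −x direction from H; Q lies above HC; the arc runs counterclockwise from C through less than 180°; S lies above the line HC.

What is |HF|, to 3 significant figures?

24.3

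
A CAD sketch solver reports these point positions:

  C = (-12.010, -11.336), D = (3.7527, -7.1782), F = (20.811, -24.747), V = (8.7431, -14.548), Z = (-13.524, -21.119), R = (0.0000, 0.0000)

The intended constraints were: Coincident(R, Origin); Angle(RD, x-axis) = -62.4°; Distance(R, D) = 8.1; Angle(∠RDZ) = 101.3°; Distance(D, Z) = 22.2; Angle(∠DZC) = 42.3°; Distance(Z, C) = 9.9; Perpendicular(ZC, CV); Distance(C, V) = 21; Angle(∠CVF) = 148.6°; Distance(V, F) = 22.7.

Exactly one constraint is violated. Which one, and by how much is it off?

Distance(V, F) = 22.7 — off by 6.90.

R = (0.00, 0.00) ✓; RD at -62.40° ✓; |RD| = 8.100 ✓; ∠RDZ = 101.3° ✓; |DZ| = 22.20 ✓; ∠DZC = 42.30° ✓; |ZC| = 9.899 ✓; ∠(ZC, CV) = 90.00° ✓; |CV| = 21.00 ✓; ∠CVF = 148.6° ✓; |VF| = 15.80 ✗.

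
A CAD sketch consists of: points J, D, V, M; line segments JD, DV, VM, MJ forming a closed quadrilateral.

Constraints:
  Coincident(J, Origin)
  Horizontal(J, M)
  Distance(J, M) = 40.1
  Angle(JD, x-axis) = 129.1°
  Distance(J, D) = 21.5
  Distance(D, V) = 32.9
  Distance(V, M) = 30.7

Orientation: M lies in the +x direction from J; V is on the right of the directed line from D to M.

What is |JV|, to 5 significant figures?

11.820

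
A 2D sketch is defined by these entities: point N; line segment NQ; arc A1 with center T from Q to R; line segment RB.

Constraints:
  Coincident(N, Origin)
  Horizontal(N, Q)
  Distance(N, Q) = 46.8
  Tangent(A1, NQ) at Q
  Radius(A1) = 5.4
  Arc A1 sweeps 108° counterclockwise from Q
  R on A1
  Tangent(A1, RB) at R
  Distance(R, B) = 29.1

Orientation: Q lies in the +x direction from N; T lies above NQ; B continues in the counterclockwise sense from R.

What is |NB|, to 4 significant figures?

55.24

N is at the origin; NQ is horizontal with |NQ| = 46.8 and Q on the +x side, so Q = (46.80, 0.000). The tangent condition forces TQ to be normal to NQ, so T = Q + (0, 5.4) = (46.80, 5.400). On A1, Q sits at bearing -90° from T; a 108° counterclockwise sweep puts R at bearing 18°, so R = T + 5.4·(cos 18°, sin 18°) = (51.94, 7.069). Tangency of A1 to RB means the radius TR is perpendicular to RB, so RB runs along (−sin 18°, cos 18°); with |RB| = 29.1, B = (42.94, 34.74). Then |NB| = |B − N| = 55.24.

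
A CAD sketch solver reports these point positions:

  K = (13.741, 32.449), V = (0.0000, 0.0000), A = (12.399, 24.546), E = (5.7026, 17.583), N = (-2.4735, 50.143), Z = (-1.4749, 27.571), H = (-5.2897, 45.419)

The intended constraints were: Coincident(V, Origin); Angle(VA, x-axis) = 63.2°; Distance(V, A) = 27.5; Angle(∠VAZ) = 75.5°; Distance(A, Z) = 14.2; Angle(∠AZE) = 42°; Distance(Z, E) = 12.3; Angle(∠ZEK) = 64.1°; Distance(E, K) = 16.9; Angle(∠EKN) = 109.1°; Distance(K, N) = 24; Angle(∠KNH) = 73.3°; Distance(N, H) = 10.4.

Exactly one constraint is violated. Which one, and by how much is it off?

Distance(N, H) = 10.4 — off by 4.90.

V = (0.00, 0.00) ✓; VA at 63.20° ✓; |VA| = 27.50 ✓; ∠VAZ = 75.50° ✓; |AZ| = 14.20 ✓; ∠AZE = 42.00° ✓; |ZE| = 12.30 ✓; ∠ZEK = 64.10° ✓; |EK| = 16.90 ✓; ∠EKN = 109.1° ✓; |KN| = 24.00 ✓; ∠KNH = 73.30° ✓; |NH| = 5.500 ✗.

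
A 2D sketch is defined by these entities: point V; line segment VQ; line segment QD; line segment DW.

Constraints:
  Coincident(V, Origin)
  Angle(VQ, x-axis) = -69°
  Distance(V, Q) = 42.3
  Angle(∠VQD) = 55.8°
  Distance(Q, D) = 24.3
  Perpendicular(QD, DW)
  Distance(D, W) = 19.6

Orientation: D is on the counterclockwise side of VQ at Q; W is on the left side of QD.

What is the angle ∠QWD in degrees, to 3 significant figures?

51.1°

∠VQD = 55.8°, so QD runs at -69.0° + (180° − 55.8°) = 55.2° from the x-axis; with |QD| = 24.3, D = Q + 24.3·(cos 55.2°, sin 55.2°) = (29.0, -19.5). The perpendicularity gives DW at right angles to QD; with |DW| = 19.6 on the left of QD, W = D + 19.6·(-0.821, 0.571) = (12.9, -8.35). Then cos ∠QWD = WQ·WD / (|WQ||WD|), giving 51.1°.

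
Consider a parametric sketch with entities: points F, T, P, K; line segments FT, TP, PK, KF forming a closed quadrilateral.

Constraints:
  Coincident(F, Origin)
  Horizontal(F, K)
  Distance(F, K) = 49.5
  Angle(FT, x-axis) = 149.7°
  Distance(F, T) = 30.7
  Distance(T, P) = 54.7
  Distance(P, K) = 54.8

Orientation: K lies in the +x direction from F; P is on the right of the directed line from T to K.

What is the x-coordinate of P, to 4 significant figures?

3.711

Checks: |TP| = 54.70 ✓; |PK| = 54.80 ✓.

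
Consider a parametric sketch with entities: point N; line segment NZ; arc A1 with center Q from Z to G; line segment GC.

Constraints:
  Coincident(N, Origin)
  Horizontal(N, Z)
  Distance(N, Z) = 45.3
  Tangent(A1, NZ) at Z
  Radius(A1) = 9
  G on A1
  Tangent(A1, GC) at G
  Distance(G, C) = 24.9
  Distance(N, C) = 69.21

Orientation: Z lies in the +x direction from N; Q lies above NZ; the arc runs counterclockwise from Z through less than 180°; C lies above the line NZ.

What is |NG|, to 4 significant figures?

53.94

Checks: N = (0.00, 0.00) ✓; |QG| = 9.000 ✓; ∠(QG, GC) = 90.00° ✓; |GC| = 24.90 ✓; |NC| = 69.21 ✓.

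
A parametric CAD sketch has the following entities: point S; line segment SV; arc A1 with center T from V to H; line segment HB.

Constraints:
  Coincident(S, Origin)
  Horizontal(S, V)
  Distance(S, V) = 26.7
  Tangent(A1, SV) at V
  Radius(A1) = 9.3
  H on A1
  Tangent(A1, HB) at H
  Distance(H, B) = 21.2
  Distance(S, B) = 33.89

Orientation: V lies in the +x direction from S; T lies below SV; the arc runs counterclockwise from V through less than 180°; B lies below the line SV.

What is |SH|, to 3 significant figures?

19.5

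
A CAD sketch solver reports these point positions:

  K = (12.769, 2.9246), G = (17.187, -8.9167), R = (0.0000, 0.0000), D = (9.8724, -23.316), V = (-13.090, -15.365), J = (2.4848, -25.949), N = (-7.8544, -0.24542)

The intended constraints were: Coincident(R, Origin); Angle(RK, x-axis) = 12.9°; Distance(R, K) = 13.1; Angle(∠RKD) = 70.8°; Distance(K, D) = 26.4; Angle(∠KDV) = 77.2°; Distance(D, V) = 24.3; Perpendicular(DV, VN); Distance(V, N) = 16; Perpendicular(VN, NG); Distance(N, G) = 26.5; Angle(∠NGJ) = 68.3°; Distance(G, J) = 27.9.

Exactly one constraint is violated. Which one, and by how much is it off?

Distance(G, J) = 27.9 — off by 5.40.

R = (0.00, 0.00) ✓; RK at 12.90° ✓; |RK| = 13.10 ✓; ∠RKD = 70.80° ✓; |KD| = 26.40 ✓; ∠KDV = 77.20° ✓; |DV| = 24.30 ✓; ∠(DV, VN) = 90.00° ✓; |VN| = 16.00 ✓; ∠(VN, NG) = 90.00° ✓; |NG| = 26.50 ✓; ∠NGJ = 68.30° ✓; |GJ| = 22.50 ✗.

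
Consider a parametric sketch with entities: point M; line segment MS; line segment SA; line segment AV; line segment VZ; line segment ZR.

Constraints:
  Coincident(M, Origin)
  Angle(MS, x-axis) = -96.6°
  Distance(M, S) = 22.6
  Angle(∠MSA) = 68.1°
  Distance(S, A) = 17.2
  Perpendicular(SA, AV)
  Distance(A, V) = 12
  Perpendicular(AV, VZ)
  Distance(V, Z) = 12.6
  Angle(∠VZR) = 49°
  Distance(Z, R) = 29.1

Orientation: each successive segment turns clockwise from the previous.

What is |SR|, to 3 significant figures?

25.7

The perpendicularity gives VZ at right angles to AV, so VZ runs at -28.5°; with |VZ| = 12.6, Z = (-0.914, -9.71). ∠VZR = 49.0° gives ZR at -160° from the x-axis; with |ZR| = 29.1, R = (-28.2, -19.9). Then |SR| = |R − S| = 25.7.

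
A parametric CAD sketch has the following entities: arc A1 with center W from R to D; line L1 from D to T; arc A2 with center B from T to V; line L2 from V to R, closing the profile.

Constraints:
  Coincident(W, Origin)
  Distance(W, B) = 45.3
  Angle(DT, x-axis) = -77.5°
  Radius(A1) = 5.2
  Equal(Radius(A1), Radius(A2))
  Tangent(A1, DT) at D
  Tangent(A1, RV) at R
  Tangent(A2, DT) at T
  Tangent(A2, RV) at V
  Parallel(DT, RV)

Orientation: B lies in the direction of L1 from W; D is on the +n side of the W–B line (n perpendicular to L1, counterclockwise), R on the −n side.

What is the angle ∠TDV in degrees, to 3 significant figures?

12.9°

The slot axis is L1's direction at -77.5°, so u = (cos -77.5°, sin -77.5°) = (0.216, -0.976) and n = (−sin -77.5°, cos -77.5°) = (0.976, 0.216). W is at the origin and B lies 45.3 along u from W, so B = 45.3·u = (9.80, -44.2). Tangency of A1 to both parallel lines with radius 5.2 puts D and R at W ± 5.2·n: D = (5.08, 1.13), R = (-5.08, -1.13). Equal radii place T and V the same way about B: T = B + 5.2·n = (14.9, -43.1), V = B − 5.2·n = (4.73, -45.4). Then cos ∠TDV = DT·DV / (|DT||DV|), giving 12.9°.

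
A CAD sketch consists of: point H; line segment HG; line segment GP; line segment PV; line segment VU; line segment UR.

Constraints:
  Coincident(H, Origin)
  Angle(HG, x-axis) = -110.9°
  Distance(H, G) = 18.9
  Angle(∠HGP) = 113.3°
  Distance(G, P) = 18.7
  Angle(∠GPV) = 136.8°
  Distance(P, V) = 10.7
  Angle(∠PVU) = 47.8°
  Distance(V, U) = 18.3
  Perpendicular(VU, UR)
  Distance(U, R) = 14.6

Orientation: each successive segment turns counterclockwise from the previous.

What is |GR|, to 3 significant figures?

9.13

∠PVU = 47.8° gives VU at 131° from the x-axis; with |VU| = 18.3, U = (5.31, -17.1). The perpendicularity gives UR at right angles to VU, so UR runs at -139°; with |UR| = 14.6, R = (-5.68, -26.7). Then |GR| = |R − G| = 9.13.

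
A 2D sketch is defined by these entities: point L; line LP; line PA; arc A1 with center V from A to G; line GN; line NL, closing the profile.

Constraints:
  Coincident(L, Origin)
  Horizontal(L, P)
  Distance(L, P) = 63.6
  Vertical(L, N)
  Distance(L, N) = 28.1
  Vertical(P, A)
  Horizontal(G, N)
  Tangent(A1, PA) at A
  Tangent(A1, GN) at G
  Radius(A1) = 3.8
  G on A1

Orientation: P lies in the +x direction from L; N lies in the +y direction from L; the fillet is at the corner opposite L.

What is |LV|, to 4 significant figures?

64.55

LN is vertical with |LN| = 28.1 and N on the +y side, so N = (0.000, 28.10). The virtual corner opposite L is at (63.60, 28.10). Since A1 is tangent to PA there, VA ⟂ PA and the tangent condition forces VG to be normal to GN, with radius 3.8, so the center V sits 3.8 in from both sides at V = (59.80, 24.30). Then |LV| = |V − L| = 64.55.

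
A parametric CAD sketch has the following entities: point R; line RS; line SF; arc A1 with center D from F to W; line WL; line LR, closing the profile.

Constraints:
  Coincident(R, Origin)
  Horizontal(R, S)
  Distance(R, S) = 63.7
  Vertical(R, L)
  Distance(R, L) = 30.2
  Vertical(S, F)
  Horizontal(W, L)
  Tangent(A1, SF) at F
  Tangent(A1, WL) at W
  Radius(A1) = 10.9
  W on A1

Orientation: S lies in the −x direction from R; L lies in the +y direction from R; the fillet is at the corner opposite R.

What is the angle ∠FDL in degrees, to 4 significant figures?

168.3°

R is at the origin; R and S share the same y with |RS| = 63.7 and S on the −x side, so S = (-63.70, 0.000). R and L share the same x with |RL| = 30.2 and L on the +y side, so L = (0.000, 30.20). The virtual corner opposite R is at (-63.70, 30.20). The tangent condition forces DF to be normal to SF and the tangent condition forces DW to be normal to WL, with radius 10.9, so the center D sits 10.9 in from both sides at D = (-52.80, 19.30). That places the tangent points at F = (-63.70, 19.30) on SF and W = (-52.80, 30.20) on WL. Then cos ∠FDL = DF·DL / (|DF||DL|), giving 168.3°.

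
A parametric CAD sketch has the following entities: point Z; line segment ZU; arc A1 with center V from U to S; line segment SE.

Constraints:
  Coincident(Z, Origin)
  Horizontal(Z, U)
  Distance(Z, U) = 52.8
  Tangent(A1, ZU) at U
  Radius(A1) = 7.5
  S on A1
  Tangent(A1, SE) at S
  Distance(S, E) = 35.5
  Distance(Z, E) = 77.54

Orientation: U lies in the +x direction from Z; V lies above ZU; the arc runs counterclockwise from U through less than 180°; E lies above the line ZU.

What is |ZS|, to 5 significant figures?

60.553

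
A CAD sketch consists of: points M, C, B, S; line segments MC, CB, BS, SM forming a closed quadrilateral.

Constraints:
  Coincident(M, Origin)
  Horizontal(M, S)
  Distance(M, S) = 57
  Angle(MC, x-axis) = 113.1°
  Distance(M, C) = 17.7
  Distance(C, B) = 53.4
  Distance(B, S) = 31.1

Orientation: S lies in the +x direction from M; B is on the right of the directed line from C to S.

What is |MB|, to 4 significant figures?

38.08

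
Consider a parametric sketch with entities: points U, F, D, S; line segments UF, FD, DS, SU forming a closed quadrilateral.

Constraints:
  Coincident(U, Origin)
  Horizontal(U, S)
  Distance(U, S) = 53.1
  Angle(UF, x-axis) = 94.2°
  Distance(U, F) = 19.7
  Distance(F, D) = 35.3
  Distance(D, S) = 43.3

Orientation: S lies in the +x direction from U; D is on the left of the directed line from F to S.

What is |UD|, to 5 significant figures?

46.930

U is at the origin; US is horizontal with |US| = 53.1 and S in +x, so S = (53.1, 0). UF runs at 94.2° with |UF| = 19.7, so F = (-1.4428, 19.647). D is determined by |FD| = 35.3 and |DS| = 43.3 together: it lies at the intersection of circle(F, 35.3) and circle(S, 43.3). With |FS| = 57.973, the foot of the radical line on FS is 23.564 from F and the perpendicular offset is √(35.3² − 23.564²) = 26.284. Taking the left-of-FS solution: D = (29.634, 36.390).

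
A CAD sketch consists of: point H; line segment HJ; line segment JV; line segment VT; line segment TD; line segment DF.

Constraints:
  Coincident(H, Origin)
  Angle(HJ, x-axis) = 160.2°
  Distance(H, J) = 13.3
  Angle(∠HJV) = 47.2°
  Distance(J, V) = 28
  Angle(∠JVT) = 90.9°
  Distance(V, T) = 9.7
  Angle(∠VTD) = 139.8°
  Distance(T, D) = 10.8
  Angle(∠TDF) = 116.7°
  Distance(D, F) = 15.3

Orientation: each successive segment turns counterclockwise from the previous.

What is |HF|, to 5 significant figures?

5.6265

∠VTD = 139.8° gives TD at 62.300° from the x-axis; with |TD| = 10.8, D = (12.434, -8.0573). ∠TDF = 116.7° gives DF at 125.60° from the x-axis; with |DF| = 15.3, F = (3.5279, 4.3831). Then |HF| = |F − H| = 5.6265.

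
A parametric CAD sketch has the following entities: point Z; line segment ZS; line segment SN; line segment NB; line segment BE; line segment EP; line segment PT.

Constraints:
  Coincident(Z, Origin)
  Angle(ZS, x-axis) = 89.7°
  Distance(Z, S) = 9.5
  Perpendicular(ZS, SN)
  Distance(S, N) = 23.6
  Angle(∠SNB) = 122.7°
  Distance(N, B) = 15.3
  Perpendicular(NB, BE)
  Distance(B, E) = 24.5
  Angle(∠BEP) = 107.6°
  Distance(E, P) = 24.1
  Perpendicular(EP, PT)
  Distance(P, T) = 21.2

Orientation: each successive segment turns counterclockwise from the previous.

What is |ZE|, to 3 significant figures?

20.1

Z is at the origin; ZS runs at 89.7° with length 9.5, so S = (0.0497, 9.50). ZS is perpendicular to SN, so SN runs at 180°; with |SN| = 23.6, N = (-23.5, 9.62). ∠SNB = 122.7° gives NB at -123° from the x-axis; with |NB| = 15.3, B = (-31.9, -3.21). NB ⟂ BE, so BE runs at -33.0°; with |BE| = 24.5, E = (-11.3, -16.6). Then |ZE| = |E − Z| = 20.1.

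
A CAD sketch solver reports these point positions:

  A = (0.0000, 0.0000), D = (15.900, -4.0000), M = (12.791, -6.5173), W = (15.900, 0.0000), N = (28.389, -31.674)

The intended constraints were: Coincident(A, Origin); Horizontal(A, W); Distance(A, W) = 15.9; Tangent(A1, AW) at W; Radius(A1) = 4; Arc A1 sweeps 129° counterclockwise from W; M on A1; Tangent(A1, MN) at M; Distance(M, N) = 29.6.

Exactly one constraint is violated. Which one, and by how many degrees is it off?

Tangent(A1, MN) at M — off by 7.20°.

A = (0.00, 0.00) ✓; A.y = 0.00, W.y = 0.00 ✓; |AW| = 15.90 ✓; ∠(DW, WA) = 90.00° ✓; |DW| = 4.000 ✓; bearing(D→M) − bearing(D→W) = 129.0° ✓; |DM| = 4.000 ✓; ∠(DM, MN) = 97.20° ✗; |MN| = 29.60 ✓.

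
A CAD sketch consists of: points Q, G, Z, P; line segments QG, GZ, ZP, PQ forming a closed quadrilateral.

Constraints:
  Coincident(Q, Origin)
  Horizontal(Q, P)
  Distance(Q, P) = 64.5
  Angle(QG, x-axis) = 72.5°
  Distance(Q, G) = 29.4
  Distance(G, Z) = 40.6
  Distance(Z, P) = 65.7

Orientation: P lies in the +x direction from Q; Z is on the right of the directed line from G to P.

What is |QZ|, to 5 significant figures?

11.548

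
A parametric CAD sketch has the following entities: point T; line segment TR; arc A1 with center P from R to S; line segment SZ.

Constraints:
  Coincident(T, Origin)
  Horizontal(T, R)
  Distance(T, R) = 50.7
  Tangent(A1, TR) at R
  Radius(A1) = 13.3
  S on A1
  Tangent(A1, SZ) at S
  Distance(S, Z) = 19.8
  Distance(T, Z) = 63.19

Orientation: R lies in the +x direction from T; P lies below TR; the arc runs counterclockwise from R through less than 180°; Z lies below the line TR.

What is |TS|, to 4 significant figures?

44.95

T is at the origin; T and R share the same y with |TR| = 50.7 and R on the +x side, so R = (50.70, 0.000). Tangency of A1 to TR means the radius PR is perpendicular to TR, so P = R + (0, -13.3) = (50.70, -13.30). Since PS ⟂ SZ (tangency), |PZ| = √(13.3² + 19.8²) = 23.85 regardless of where S sits on A1. So Z lies on both circle(T, 63.19) and circle(P, 23.85); the below-TR intersection is Z = (51.12, -37.15). S is the foot of the tangent from Z: S = (39.79, -20.91).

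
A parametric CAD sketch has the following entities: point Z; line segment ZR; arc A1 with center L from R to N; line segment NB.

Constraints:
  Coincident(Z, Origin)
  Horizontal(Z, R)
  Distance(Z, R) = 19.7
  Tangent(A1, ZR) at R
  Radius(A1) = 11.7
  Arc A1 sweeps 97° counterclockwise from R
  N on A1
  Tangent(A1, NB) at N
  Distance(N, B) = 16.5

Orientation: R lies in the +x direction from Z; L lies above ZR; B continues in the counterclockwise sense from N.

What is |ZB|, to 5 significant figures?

41.582

Z is at the origin; Z and R share the same y with |ZR| = 19.7 and R on the +x side, so R = (19.700, 0.0000). The tangent condition forces LR to be normal to ZR, so L = R + (0, 11.7) = (19.700, 11.700). On A1, R sits at bearing -90° from L; a 97° counterclockwise sweep puts N at bearing 7°, so N = L + 11.7·(cos 7°, sin 7°) = (31.313, 13.126). The tangent condition forces LN to be normal to NB, so NB runs along (−sin 7°, cos 7°); with |NB| = 16.5, B = (29.302, 29.503). Then |ZB| = |B − Z| = 41.582.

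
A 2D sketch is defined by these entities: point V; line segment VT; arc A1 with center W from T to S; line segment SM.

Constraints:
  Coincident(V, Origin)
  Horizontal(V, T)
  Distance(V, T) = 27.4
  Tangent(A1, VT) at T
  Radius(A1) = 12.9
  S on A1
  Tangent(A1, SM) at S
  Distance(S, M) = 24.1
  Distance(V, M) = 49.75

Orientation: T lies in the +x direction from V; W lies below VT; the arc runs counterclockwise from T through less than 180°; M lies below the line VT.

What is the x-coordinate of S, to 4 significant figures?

16.49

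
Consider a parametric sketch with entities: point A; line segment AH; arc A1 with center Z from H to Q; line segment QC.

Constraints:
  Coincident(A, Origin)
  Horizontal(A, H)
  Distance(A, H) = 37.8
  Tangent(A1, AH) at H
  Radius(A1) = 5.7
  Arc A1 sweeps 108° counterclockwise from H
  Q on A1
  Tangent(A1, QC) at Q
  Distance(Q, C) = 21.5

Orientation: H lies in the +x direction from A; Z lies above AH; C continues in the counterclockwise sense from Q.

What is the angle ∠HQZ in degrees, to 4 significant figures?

36.00°

A is at the origin; A and H share the same y with |AH| = 37.8 and H on the +x side, so H = (37.80, 0.000). Since A1 is tangent to AH there, ZH ⟂ AH, so Z = H + (0, 5.7) = (37.80, 5.700). On A1, H sits at bearing -90° from Z; a 108° counterclockwise sweep puts Q at bearing 18°, so Q = Z + 5.7·(cos 18°, sin 18°) = (43.22, 7.461). Then cos ∠HQZ = QH·QZ / (|QH||QZ|), giving 36.00°.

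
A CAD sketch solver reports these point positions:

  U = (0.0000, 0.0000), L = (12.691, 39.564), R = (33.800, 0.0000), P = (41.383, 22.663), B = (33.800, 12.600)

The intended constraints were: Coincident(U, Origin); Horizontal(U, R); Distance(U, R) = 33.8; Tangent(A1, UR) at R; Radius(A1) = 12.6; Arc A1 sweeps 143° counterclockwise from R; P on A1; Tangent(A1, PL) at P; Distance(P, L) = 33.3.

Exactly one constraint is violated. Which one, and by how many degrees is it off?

Tangent(A1, PL) at P — off by 6.50°.

U = (0.00, 0.00) ✓; U.y = 0.00, R.y = 0.00 ✓; |UR| = 33.80 ✓; ∠(BR, RU) = 90.00° ✓; |BR| = 12.60 ✓; bearing(B→P) − bearing(B→R) = 143.0° ✓; |BP| = 12.60 ✓; ∠(BP, PL) = 83.50° ✗; |PL| = 33.30 ✓.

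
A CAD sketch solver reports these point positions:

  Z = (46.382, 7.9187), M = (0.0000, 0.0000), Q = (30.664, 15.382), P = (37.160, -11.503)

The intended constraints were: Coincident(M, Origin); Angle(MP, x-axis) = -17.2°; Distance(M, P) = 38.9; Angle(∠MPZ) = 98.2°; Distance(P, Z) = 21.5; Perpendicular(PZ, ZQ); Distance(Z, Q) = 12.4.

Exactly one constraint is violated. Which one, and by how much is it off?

Distance(Z, Q) = 12.4 — off by 5.00.

M = (0.00, 0.00) ✓; MP at -17.20° ✓; |MP| = 38.90 ✓; ∠MPZ = 98.20° ✓; |PZ| = 21.50 ✓; ∠(PZ, ZQ) = 90.00° ✓; |ZQ| = 17.40 ✗.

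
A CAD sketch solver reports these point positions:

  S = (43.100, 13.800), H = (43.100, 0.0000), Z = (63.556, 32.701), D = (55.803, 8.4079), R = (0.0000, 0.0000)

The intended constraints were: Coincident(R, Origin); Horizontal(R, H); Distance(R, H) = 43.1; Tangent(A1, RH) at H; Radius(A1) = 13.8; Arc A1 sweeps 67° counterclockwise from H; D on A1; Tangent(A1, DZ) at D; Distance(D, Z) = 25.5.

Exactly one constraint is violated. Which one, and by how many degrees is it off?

Tangent(A1, DZ) at D — off by 5.30°.

R = (0.00, 0.00) ✓; R.y = 0.00, H.y = 0.00 ✓; |RH| = 43.10 ✓; ∠(SH, HR) = 90.00° ✓; |SH| = 13.80 ✓; bearing(S→D) − bearing(S→H) = 67.00° ✓; |SD| = 13.80 ✓; ∠(SD, DZ) = 84.70° ✗; |DZ| = 25.50 ✓.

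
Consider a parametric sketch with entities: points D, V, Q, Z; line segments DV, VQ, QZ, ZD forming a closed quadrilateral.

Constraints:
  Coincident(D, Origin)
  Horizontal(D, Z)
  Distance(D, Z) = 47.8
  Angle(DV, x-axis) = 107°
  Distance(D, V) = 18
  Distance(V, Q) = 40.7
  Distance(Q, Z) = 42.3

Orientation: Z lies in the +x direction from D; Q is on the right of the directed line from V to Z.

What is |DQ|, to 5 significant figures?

22.878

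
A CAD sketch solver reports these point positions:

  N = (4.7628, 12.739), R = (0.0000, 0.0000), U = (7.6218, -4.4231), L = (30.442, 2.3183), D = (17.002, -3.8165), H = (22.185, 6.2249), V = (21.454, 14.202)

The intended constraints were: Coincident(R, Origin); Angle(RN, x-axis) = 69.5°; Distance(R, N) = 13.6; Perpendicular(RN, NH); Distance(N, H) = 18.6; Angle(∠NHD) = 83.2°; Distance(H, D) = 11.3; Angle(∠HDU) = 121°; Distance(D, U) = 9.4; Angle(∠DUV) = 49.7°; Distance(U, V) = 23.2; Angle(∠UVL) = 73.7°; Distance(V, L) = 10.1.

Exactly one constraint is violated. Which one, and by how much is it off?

Distance(V, L) = 10.1 — off by 4.80.

R = (0.00, 0.00) ✓; RN at 69.50° ✓; |RN| = 13.60 ✓; ∠(RN, NH) = 90.00° ✓; |NH| = 18.60 ✓; ∠NHD = 83.20° ✓; |HD| = 11.30 ✓; ∠HDU = 121.0° ✓; |DU| = 9.400 ✓; ∠DUV = 49.70° ✓; |UV| = 23.20 ✓; ∠UVL = 73.70° ✓; |VL| = 14.90 ✗.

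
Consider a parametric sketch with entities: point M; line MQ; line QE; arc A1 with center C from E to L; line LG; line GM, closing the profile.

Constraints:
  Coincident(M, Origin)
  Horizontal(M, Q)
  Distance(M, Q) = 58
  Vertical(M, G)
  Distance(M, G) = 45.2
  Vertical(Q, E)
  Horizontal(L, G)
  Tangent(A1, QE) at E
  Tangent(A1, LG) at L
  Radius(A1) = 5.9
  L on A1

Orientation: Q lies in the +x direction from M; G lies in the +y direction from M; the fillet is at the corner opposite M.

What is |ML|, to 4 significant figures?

68.97

M is at the origin; MQ is horizontal with |MQ| = 58.0 and Q on the +x side, so Q = (58.00, 0.000). M and G share the same x with |MG| = 45.2 and G on the +y side, so G = (0.000, 45.20). The virtual corner opposite M is at (58.00, 45.20). The tangent condition forces CE to be normal to QE and tangency of A1 to LG means the radius CL is perpendicular to LG, with radius 5.9, so the center C sits 5.9 in from both sides at C = (52.10, 39.30). That places the tangent points at E = (58.00, 39.30) on QE and L = (52.10, 45.20) on LG. Then |ML| = |L − M| = 68.97.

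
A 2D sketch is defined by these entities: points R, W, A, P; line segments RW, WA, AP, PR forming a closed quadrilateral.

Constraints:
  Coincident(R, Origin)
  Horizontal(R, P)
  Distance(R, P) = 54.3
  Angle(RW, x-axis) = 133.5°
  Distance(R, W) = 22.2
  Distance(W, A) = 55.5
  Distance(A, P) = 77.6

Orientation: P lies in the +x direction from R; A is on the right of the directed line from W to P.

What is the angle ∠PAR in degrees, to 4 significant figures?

41.79°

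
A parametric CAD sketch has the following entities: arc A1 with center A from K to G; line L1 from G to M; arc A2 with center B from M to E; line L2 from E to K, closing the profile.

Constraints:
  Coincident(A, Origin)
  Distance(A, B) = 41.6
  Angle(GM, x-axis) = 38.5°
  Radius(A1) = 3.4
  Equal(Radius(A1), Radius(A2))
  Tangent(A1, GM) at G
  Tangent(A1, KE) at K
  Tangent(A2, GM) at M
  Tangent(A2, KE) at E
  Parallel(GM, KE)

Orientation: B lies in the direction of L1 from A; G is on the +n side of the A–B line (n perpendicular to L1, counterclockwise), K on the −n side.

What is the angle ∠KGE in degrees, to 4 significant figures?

80.72°

Tangency of A1 to both parallel lines with radius 3.4 puts G and K at A ± 3.4·n: G = (-2.117, 2.661), K = (2.117, -2.661). Equal radii place M and E the same way about B: M = B + 3.4·n = (30.44, 28.56), E = B − 3.4·n = (34.67, 23.24). Then cos ∠KGE = GK·GE / (|GK||GE|), giving 80.72°.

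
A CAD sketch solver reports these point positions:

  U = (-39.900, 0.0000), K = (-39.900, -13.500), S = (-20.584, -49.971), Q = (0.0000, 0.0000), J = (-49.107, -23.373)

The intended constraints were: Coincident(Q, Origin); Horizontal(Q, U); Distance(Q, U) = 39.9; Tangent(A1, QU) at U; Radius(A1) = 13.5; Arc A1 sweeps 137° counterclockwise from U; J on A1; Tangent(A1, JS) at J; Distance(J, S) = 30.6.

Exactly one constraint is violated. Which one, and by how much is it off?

Distance(J, S) = 30.6 — off by 8.40.

Q = (0.00, 0.00) ✓; Q.y = 0.00, U.y = 0.00 ✓; |QU| = 39.90 ✓; ∠(KU, UQ) = 90.00° ✓; |KU| = 13.50 ✓; bearing(K→J) − bearing(K→U) = 137.0° ✓; |KJ| = 13.50 ✓; ∠(KJ, JS) = 90.00° ✓; |JS| = 39.00 ✗.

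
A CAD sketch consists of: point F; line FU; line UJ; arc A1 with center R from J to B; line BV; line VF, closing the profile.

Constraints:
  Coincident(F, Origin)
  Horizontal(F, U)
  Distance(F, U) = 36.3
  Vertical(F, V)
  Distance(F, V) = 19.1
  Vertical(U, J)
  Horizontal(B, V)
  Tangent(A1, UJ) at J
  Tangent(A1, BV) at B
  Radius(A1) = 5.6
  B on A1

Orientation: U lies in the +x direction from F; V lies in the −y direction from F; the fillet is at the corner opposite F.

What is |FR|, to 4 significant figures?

33.54

F is at the origin; FU is horizontal with |FU| = 36.3 and U on the +x side, so U = (36.30, 0.000). FV is vertical with |FV| = 19.1 and V on the −y side, so V = (0.000, -19.10). The virtual corner opposite F is at (36.30, -19.10). The tangent condition forces RJ to be normal to UJ and the tangent condition forces RB to be normal to BV, with radius 5.6, so the center R sits 5.6 in from both sides at R = (30.70, -13.50). Then |FR| = |R − F| = 33.54.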